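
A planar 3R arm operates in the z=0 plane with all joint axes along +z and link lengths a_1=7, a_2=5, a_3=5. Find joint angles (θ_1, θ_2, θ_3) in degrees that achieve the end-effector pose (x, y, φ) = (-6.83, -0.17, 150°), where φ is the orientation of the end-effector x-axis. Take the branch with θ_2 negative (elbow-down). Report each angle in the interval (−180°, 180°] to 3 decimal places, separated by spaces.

-89.997 -150.000 29.997

wrist centre = target − a_3·(cos φ, sin φ) = (-2.4999, -2.6700)
cos θ_2 = (13.3783−7²−5²)/(2·7·5) = -0.8660; θ_2 = -149.9999° (elbow-down)
β = atan2(-2.6700,-2.4999) = -133.1152°; ψ = atan2(-2.5000,2.6699) = -43.1181°
θ_1 = β − ψ = -89.9972°
θ_3 = φ − θ_1 − θ_2 = 29.9971° (wrapped to (-180°,180°])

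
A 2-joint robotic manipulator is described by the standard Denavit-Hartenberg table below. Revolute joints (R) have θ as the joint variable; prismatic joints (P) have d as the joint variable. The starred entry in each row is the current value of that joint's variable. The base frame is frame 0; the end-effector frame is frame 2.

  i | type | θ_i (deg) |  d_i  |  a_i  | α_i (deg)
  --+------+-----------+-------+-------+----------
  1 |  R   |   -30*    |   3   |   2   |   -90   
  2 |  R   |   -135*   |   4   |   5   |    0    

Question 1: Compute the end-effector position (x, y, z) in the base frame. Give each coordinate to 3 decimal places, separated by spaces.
0.670 4.232 6.536

after link 1: o_1 = (1.7321, -1.0000, 3.0000)
after link 2: o_2 = (0.6702, 4.2319, 6.5355)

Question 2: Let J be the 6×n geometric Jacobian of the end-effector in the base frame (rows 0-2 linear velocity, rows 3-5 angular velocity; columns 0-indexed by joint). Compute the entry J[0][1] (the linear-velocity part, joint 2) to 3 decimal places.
3.062

axis z_1 = (0.5000,0.8660,0.0000); lever o_n−o_1 = (-1.0619,5.2319,3.5355)
cross product → J_v[:, 1] = (3.0619,-1.7678,3.5355)
J_ω[:, 1] = z_1
entry J[0][1] = 3.0619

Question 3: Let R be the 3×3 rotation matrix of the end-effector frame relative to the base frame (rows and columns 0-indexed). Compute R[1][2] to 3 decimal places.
0.866

End-effector z-axis (col 2 of R) = (0.5000,0.8660,0.0000)
R[1][2] = 0.8660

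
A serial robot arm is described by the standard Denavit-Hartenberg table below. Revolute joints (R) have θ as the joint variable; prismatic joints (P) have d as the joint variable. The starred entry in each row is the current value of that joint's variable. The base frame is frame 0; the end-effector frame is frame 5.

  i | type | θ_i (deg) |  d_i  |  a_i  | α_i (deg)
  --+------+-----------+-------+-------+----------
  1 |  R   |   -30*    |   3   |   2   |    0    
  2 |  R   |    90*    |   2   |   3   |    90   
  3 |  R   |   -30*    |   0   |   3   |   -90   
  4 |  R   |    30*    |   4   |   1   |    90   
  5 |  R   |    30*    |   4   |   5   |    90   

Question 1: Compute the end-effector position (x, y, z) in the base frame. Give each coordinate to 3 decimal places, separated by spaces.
9.713 11.225 5.821

after link 1: o_1 = (1.7321, -1.0000, 3.0000)
after link 2: o_2 = (3.2321, 1.5981, 5.0000)
after link 3: o_3 = (4.5311, 3.8481, 3.5000)
after link 4: o_4 = (5.4731, 6.4796, 6.5311)
after link 5: o_5 = (9.7129, 11.2252, 5.8212)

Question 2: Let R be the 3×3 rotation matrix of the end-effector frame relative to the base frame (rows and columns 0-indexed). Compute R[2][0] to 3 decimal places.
End-effector x-axis (col 0 of R) = (0.0748,0.9955,0.0580)
R[2][0] = 0.0580

0.058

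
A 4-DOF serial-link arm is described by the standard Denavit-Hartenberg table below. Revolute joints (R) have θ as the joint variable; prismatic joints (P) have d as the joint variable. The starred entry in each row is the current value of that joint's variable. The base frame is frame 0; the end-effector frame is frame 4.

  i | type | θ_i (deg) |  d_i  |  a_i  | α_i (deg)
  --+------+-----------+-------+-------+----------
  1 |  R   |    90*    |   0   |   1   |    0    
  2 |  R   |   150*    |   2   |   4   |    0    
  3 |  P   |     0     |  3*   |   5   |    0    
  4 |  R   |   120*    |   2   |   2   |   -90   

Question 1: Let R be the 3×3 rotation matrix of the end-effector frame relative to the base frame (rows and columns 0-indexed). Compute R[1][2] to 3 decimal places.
1.000

End-effector z-axis (col 2 of R) = (0.0000,1.0000,0.0000)
R[1][2] = 1.0000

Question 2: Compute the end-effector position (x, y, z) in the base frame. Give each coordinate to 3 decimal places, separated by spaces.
-2.500 -6.794 7.000

after link 1: o_1 = (0.0000, 1.0000, 0.0000)
after link 2: o_2 = (-2.0000, -2.4641, 2.0000)
after link 3: o_3 = (-4.5000, -6.7942, 5.0000)
after link 4: o_4 = (-2.5000, -6.7942, 7.0000)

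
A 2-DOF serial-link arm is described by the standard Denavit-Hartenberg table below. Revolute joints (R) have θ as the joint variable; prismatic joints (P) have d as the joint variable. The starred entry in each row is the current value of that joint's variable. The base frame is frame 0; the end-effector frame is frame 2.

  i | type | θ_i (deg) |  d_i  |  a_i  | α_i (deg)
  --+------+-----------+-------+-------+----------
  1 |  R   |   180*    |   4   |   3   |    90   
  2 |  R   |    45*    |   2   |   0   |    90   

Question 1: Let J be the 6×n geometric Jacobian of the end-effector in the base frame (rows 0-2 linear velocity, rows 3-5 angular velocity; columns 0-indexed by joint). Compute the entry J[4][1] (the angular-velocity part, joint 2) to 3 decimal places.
1.000

axis z_1 = (0.0000,1.0000,0.0000); lever o_n−o_1 = (0.0000,2.0000,0.0000)
cross product → J_v[:, 1] = (-0.0000,0.0000,-0.0000)
J_ω[:, 1] = z_1
entry J[4][1] = 1.0000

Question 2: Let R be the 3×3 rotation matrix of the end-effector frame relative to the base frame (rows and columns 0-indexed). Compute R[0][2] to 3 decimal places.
End-effector z-axis (col 2 of R) = (-0.7071,0.0000,-0.7071)
R[0][2] = -0.7071

-0.707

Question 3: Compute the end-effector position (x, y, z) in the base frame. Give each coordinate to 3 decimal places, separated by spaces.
-3.000 2.000 4.000

after link 1: o_1 = (-3.0000, 0.0000, 4.0000)
after link 2: o_2 = (-3.0000, 2.0000, 4.0000)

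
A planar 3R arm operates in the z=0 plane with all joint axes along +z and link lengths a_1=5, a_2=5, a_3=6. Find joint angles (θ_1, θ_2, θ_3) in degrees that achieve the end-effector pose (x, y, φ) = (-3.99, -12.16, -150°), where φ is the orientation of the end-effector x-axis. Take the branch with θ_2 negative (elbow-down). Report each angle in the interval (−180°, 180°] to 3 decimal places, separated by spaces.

-60.003 -44.992 -45.005

wrist centre = target − a_3·(cos φ, sin φ) = (1.2062, -9.1600)
cos θ_2 = (85.3604−5²−5²)/(2·5·5) = 0.7072; θ_2 = -44.9918° (elbow-down)
β = atan2(-9.1600,1.2062) = -82.4987°; ψ = atan2(-3.5350,8.5360) = -22.4959°
θ_1 = β − ψ = -60.0028°
θ_3 = φ − θ_1 − θ_2 = -45.0054° (wrapped to (-180°,180°])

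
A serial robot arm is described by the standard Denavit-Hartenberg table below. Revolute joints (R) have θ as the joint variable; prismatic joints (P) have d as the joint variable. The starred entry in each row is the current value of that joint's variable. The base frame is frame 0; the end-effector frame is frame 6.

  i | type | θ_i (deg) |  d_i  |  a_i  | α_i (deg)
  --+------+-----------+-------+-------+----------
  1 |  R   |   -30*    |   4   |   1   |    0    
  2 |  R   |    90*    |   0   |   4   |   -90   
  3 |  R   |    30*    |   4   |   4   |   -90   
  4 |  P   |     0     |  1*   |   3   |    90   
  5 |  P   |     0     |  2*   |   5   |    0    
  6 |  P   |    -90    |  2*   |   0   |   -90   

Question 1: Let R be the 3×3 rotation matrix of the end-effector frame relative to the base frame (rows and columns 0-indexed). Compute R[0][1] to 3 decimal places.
0.866

End-effector y-axis (col 1 of R) = (0.8660,-0.5000,-0.0000)
R[0][1] = 0.8660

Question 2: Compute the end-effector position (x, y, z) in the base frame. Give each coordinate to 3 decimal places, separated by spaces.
after link 1: o_1 = (0.8660, -0.5000, 4.0000)
after link 2: o_2 = (2.8660, 2.9641, 4.0000)
after link 3: o_3 = (1.1340, 7.9641, 2.0000)
after link 4: o_4 = (2.1830, 9.7811, -0.3660)
after link 5: o_5 = (2.6160, 14.5311, -2.8660)
after link 6: o_6 = (0.8840, 15.5311, -2.8660)

0.884 15.531 -2.866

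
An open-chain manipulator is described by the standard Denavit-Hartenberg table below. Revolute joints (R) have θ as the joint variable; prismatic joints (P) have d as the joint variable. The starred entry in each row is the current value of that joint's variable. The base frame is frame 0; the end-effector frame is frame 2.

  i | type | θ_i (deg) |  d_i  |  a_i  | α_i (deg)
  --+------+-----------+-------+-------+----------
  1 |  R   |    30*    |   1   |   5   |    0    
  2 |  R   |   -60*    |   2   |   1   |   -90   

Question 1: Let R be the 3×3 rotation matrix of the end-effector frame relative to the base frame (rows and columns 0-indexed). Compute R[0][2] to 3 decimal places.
0.500

End-effector z-axis (col 2 of R) = (0.5000,0.8660,0.0000)
R[0][2] = 0.5000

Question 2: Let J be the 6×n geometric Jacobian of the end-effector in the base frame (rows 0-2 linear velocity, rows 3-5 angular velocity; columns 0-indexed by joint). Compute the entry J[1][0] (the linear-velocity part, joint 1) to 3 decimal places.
5.196

axis z_0 = ẑ; lever o_n−o_0 = (5.1962,2.0000,3.0000)
cross product → J_v[:, 0] = (-2.0000,5.1962,0.0000)
J_ω[:, 0] = z_0
entry J[1][0] = 5.1962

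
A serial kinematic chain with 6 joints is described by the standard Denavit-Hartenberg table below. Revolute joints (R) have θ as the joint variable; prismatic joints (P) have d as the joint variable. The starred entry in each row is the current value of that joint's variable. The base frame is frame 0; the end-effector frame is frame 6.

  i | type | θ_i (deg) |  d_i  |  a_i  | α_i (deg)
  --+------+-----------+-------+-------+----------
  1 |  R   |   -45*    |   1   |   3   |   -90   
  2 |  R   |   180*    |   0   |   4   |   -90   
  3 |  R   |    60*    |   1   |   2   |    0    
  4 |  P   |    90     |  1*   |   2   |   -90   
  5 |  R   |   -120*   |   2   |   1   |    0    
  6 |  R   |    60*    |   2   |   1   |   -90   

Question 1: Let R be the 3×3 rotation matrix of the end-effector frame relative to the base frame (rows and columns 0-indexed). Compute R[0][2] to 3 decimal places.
0.224

End-effector z-axis (col 2 of R) = (0.2241,-0.8365,-0.5000)
R[0][2] = 0.2241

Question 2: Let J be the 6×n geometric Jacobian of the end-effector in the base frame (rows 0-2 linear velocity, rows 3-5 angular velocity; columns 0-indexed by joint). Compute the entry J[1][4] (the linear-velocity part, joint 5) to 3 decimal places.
axis z_4 = (0.9659,0.2588,0.0000); lever o_n−o_4 = (3.8637,1.0353,1.7321)
cross product → J_v[:, 4] = (0.4483,-1.6730,0.0000)
J_ω[:, 4] = z_4
entry J[1][4] = -1.6730

-1.673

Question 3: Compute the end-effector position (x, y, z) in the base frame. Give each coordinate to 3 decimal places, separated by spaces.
after link 1: o_1 = (2.1213, -2.1213, 1.0000)
after link 2: o_2 = (-0.7071, 0.7071, 1.0000)
after link 3: o_3 = (-2.6390, 0.1895, 2.0000)
after link 4: o_4 = (-2.1213, -1.7424, 3.0000)
after link 5: o_5 = (-0.3189, -0.7418, 3.8660)
after link 6: o_6 = (1.7424, -0.7071, 4.7321)

1.742 -0.707 4.732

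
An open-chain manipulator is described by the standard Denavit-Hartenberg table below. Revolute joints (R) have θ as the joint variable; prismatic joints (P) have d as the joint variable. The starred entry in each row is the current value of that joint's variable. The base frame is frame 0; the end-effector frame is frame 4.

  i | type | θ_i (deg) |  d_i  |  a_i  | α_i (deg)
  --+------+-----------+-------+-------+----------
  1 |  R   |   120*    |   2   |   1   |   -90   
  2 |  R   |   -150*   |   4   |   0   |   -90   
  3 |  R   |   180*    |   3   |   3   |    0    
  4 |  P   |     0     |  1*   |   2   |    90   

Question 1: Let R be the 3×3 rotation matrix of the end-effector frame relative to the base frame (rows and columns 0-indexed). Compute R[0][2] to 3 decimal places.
End-effector z-axis (col 2 of R) = (0.8660,0.5000,0.0000)
R[0][2] = 0.8660

0.866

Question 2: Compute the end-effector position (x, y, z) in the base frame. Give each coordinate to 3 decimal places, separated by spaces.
-7.129 4.348 2.964

after link 1: o_1 = (-0.5000, 0.8660, 2.0000)
after link 2: o_2 = (-3.9641, -1.1340, 2.0000)
after link 3: o_3 = (-6.0131, 2.4151, 3.0981)
after link 4: o_4 = (-7.1292, 4.3481, 2.9641)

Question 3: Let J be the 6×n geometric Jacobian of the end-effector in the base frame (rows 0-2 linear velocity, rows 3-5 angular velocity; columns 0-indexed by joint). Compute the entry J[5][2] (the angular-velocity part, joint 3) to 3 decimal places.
axis z_2 = (-0.2500,0.4330,0.8660); lever o_n−o_2 = (-3.1651,5.4821,0.9641)
cross product → J_v[:, 2] = (-4.3301,-2.5000,-0.0000)
J_ω[:, 2] = z_2
entry J[5][2] = 0.8660

0.866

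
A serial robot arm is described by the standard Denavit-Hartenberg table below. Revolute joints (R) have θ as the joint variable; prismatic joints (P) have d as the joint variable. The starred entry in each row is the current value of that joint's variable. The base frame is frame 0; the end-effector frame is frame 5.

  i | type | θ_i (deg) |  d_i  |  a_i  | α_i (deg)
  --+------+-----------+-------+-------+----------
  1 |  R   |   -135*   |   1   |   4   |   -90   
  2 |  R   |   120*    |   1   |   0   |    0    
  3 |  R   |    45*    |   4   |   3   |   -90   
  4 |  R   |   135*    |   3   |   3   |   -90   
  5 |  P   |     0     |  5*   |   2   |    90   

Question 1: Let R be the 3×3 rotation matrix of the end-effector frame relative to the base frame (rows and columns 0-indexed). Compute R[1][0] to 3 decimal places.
End-effector x-axis (col 0 of R) = (-0.9830,0.0170,0.1830)
R[1][0] = 0.0170

0.017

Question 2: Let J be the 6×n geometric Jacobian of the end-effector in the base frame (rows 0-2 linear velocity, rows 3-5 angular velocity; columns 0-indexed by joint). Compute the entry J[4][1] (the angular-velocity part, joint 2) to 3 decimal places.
-0.707

axis z_1 = (0.7071,-0.7071,0.0000); lever o_n−o_1 = (1.3040,-5.7671,3.9514)
cross product → J_v[:, 1] = (-2.7941,-2.7941,-3.1559)
J_ω[:, 1] = z_1
entry J[4][1] = -0.7071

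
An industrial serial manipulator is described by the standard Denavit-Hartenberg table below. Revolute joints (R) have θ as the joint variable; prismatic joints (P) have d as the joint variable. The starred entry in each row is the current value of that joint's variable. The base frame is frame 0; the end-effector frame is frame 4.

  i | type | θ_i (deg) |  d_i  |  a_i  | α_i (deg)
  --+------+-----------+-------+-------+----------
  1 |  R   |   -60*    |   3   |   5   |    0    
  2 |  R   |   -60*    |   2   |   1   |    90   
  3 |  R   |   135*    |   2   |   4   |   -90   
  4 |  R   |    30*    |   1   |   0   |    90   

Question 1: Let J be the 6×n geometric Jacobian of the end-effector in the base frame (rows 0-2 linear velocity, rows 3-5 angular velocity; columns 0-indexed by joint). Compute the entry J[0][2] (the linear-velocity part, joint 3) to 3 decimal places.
axis z_2 = (-0.8660,0.5000,0.0000); lever o_n−o_2 = (0.0357,4.0619,2.1213)
cross product → J_v[:, 2] = (1.0607,1.8371,-3.5355)
J_ω[:, 2] = z_2
entry J[0][2] = 1.0607

1.061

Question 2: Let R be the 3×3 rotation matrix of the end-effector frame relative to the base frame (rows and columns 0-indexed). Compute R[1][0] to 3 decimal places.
0.280

End-effector x-axis (col 0 of R) = (0.7392,0.2803,0.6124)
R[1][0] = 0.2803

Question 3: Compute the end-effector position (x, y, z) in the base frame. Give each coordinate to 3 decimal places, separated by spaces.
2.036 -1.134 7.121

after link 1: o_1 = (2.5000, -4.3301, 3.0000)
after link 2: o_2 = (2.0000, -5.1962, 5.0000)
after link 3: o_3 = (1.6822, -1.7467, 7.8284)
after link 4: o_4 = (2.0357, -1.1343, 7.1213)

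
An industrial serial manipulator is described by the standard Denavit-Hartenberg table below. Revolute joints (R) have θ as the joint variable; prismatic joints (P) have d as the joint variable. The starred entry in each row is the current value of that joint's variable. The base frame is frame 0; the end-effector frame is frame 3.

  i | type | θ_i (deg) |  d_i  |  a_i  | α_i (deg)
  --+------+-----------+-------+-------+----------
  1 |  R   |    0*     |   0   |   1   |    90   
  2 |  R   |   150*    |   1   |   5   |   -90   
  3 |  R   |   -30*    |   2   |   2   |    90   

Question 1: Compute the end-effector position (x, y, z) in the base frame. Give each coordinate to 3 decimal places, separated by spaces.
-5.830 -2.000 1.634

after link 1: o_1 = (1.0000, 0.0000, 0.0000)
after link 2: o_2 = (-3.3301, -1.0000, 2.5000)
after link 3: o_3 = (-5.8301, -2.0000, 1.6340)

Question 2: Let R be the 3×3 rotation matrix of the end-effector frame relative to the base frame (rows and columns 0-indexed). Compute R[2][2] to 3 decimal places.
End-effector z-axis (col 2 of R) = (0.4330,-0.8660,-0.2500)
R[2][2] = -0.2500

-0.250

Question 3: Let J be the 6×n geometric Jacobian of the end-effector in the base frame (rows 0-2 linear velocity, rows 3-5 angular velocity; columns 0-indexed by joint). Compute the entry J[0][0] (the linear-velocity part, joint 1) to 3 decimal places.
axis z_0 = ẑ; lever o_n−o_0 = (-5.8301,-2.0000,1.6340)
cross product → J_v[:, 0] = (2.0000,-5.8301,0.0000)
J_ω[:, 0] = z_0
entry J[0][0] = 2.0000

2.000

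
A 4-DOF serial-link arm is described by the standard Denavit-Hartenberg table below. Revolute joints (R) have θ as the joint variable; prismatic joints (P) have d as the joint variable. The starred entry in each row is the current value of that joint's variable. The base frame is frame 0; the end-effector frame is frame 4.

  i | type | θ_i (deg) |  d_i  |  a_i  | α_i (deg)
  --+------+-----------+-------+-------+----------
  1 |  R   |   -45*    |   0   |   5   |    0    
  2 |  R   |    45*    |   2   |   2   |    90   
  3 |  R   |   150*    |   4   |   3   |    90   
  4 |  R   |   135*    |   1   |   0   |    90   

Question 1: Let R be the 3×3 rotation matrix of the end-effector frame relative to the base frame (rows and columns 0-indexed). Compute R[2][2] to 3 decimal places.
End-effector z-axis (col 2 of R) = (-0.6124,-0.7071,0.3536)
R[2][2] = 0.3536

0.354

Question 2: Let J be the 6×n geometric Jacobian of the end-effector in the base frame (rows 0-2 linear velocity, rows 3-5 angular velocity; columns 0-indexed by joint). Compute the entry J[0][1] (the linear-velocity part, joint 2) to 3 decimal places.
4.000

axis z_1 = (0.0000,0.0000,1.0000); lever o_n−o_1 = (-0.0981,-4.0000,4.3660)
cross product → J_v[:, 1] = (4.0000,-0.0981,0.0000)
J_ω[:, 1] = z_1
entry J[0][1] = 4.0000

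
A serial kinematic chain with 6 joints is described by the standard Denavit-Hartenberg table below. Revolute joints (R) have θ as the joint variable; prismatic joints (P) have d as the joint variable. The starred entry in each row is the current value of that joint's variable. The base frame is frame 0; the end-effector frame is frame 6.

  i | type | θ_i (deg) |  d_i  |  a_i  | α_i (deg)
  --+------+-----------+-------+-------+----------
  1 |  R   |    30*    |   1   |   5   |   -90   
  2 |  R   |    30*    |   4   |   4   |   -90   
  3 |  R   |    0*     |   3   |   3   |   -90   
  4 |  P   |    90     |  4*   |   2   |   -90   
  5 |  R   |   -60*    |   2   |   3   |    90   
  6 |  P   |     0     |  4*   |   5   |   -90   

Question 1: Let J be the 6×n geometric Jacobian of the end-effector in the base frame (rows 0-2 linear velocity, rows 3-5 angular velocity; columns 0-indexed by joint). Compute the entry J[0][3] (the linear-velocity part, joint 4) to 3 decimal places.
prismatic axis z_3 = (0.5000,-0.8660,-0.0000)
J_v[:, 3] = z_3; J_ω[:, 3] = (0,0,0)
entry J[0][3] = 0.5000

0.500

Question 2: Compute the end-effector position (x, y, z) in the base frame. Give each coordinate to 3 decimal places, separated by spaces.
after link 1: o_1 = (4.3301, 2.5000, 1.0000)
after link 2: o_2 = (5.3301, 7.6962, -1.0000)
after link 3: o_3 = (6.2811, 8.2452, -5.0981)
after link 4: o_4 = (9.1471, 5.2811, -3.3660)
after link 5: o_5 = (9.5957, 2.5401, -1.0670)
after link 6: o_6 = (12.3433, -3.1830, -1.9019)

12.343 -3.183 -1.902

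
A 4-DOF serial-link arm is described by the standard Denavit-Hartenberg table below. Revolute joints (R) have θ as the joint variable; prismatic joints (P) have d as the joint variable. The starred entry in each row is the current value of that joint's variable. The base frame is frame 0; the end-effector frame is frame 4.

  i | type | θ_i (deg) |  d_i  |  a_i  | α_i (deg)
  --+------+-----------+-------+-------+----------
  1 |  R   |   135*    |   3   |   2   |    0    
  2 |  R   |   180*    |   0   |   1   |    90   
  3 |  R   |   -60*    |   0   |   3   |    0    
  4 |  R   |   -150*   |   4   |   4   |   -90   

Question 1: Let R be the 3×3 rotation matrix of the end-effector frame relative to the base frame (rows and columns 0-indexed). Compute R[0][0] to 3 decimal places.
-0.612

End-effector x-axis (col 0 of R) = (-0.6124,0.6124,0.5000)
R[0][0] = -0.6124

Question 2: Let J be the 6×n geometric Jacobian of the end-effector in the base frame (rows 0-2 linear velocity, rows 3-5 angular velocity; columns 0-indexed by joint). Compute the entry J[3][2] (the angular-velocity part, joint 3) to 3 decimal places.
-0.707

axis z_2 = (-0.7071,-0.7071,0.0000); lever o_n−o_2 = (-4.2173,-1.4396,-0.5981)
cross product → J_v[:, 2] = (0.4229,-0.4229,-1.9641)
J_ω[:, 2] = z_2
entry J[3][2] = -0.7071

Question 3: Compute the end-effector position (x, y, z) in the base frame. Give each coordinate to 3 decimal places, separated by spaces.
after link 1: o_1 = (-1.4142, 1.4142, 3.0000)
after link 2: o_2 = (-0.7071, 0.7071, 3.0000)
after link 3: o_3 = (0.3536, -0.3536, 0.4019)
after link 4: o_4 = (-4.9244, -0.7325, 2.4019)

-4.924 -0.732 2.402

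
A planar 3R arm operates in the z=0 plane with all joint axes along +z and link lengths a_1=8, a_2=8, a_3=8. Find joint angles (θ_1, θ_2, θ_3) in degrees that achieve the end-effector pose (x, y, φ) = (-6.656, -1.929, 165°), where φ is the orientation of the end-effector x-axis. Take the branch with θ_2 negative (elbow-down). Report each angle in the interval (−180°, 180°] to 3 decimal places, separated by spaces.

-0.002 -150.004 -44.994

wrist centre = target − a_3·(cos φ, sin φ) = (1.0714, -3.9996)
cos θ_2 = (17.1443−8²−8²)/(2·8·8) = -0.8661; θ_2 = -150.0040° (elbow-down)
β = atan2(-3.9996,1.0714) = -75.0036°; ψ = atan2(-3.9995,1.0715) = -75.0020°
θ_1 = β − ψ = -0.0016°
θ_3 = φ − θ_1 − θ_2 = -44.9944° (wrapped to (-180°,180°])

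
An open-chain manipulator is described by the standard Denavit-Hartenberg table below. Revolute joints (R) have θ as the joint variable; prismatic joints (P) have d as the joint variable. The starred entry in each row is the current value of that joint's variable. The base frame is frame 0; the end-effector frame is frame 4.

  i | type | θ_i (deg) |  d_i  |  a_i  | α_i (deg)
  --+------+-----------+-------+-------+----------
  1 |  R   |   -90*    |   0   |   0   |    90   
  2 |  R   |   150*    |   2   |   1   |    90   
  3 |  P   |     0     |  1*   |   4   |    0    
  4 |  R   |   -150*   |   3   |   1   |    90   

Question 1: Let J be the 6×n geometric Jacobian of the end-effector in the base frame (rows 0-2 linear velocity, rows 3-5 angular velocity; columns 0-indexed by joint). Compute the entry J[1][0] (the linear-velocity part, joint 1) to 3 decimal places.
-1.500

axis z_0 = ẑ; lever o_n−o_0 = (-1.5000,1.5801,5.5311)
cross product → J_v[:, 0] = (-1.5801,-1.5000,0.0000)
J_ω[:, 0] = z_0
entry J[1][0] = -1.5000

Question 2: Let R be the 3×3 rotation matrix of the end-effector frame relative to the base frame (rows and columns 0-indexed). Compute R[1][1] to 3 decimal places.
-0.500

End-effector y-axis (col 1 of R) = (0.0000,-0.5000,0.8660)
R[1][1] = -0.5000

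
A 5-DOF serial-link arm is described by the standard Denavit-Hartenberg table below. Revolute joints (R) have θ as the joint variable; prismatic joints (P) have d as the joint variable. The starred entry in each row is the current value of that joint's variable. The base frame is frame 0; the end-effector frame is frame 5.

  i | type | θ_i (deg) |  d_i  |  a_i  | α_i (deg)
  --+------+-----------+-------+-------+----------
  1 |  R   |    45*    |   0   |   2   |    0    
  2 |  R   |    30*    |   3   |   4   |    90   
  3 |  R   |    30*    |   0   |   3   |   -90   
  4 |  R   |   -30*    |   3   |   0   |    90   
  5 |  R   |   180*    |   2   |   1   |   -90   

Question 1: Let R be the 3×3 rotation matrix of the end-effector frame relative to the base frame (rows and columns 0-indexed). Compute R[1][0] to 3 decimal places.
-0.595

End-effector x-axis (col 0 of R) = (-0.6771,-0.5950,-0.4330)
R[1][0] = -0.5950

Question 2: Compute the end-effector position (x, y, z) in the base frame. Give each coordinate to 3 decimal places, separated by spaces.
3.506 4.459 6.165

after link 1: o_1 = (1.4142, 1.4142, 0.0000)
after link 2: o_2 = (2.4495, 5.2779, 3.0000)
after link 3: o_3 = (3.1219, 7.7875, 4.5000)
after link 4: o_4 = (2.7337, 6.3386, 7.0981)
after link 5: o_5 = (3.5055, 4.4587, 6.1651)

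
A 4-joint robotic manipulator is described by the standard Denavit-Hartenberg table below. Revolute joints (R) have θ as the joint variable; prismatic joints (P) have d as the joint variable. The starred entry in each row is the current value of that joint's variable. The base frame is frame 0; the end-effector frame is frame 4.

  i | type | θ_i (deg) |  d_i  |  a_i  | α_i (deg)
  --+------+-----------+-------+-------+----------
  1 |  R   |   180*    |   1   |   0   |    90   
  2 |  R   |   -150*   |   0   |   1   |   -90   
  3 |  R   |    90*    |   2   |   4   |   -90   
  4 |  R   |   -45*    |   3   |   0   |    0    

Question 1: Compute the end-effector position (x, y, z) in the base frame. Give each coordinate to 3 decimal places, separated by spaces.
-2.732 -4.000 0.268

after link 1: o_1 = (0.0000, 0.0000, 1.0000)
after link 2: o_2 = (0.8660, -0.0000, 0.5000)
after link 3: o_3 = (-0.1340, -4.0000, -1.2321)
after link 4: o_4 = (-2.7321, -4.0000, 0.2679)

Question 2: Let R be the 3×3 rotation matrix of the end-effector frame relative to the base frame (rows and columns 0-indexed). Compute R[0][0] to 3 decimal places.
-0.354

End-effector x-axis (col 0 of R) = (-0.3536,-0.7071,-0.6124)
R[0][0] = -0.3536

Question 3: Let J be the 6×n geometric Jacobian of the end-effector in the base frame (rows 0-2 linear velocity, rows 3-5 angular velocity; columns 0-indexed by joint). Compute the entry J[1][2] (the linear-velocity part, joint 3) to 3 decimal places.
axis z_2 = (-0.5000,0.0000,-0.8660); lever o_n−o_2 = (-3.5981,-4.0000,-0.2321)
cross product → J_v[:, 2] = (-3.4641,3.0000,2.0000)
J_ω[:, 2] = z_2
entry J[1][2] = 3.0000

3.000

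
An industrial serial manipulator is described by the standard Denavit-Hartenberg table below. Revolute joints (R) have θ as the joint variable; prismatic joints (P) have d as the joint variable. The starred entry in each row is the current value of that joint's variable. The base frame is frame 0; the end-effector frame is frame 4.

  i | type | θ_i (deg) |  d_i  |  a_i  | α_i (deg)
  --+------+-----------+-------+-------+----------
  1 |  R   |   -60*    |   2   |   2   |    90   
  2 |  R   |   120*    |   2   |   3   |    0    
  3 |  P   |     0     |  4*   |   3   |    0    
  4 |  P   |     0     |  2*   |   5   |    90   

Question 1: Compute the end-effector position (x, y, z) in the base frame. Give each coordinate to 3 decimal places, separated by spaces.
-8.678 -0.969 11.526

after link 1: o_1 = (1.0000, -1.7321, 2.0000)
after link 2: o_2 = (-1.4821, -1.4330, 4.5981)
after link 3: o_3 = (-5.6962, -2.1340, 7.1962)
after link 4: o_4 = (-8.6782, -0.9689, 11.5263)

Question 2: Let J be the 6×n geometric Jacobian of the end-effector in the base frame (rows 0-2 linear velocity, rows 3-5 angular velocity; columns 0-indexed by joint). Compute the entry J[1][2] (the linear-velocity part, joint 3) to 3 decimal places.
-0.500

prismatic axis z_2 = (-0.8660,-0.5000,0.0000)
J_v[:, 2] = z_2; J_ω[:, 2] = (0,0,0)
entry J[1][2] = -0.5000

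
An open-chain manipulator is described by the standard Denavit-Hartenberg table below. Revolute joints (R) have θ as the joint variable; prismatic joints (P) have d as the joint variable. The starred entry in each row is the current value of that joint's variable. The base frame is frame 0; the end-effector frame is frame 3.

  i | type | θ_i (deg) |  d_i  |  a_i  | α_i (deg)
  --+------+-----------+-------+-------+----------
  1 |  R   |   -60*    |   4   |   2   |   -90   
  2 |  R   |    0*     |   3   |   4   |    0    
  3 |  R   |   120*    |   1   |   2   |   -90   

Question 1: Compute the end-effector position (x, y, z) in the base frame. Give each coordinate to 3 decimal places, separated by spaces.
after link 1: o_1 = (1.0000, -1.7321, 4.0000)
after link 2: o_2 = (5.5981, -3.6962, 4.0000)
after link 3: o_3 = (5.9641, -2.3301, 2.2679)

5.964 -2.330 2.268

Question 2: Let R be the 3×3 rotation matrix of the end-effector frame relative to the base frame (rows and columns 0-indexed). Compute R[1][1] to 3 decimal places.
-0.500

End-effector y-axis (col 1 of R) = (-0.8660,-0.5000,-0.0000)
R[1][1] = -0.5000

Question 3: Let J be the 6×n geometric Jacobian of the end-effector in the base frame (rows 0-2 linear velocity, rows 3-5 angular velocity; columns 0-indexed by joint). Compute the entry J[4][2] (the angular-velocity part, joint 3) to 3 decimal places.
0.500

axis z_2 = (0.8660,0.5000,0.0000); lever o_n−o_2 = (0.3660,1.3660,-1.7321)
cross product → J_v[:, 2] = (-0.8660,1.5000,1.0000)
J_ω[:, 2] = z_2
entry J[4][2] = 0.5000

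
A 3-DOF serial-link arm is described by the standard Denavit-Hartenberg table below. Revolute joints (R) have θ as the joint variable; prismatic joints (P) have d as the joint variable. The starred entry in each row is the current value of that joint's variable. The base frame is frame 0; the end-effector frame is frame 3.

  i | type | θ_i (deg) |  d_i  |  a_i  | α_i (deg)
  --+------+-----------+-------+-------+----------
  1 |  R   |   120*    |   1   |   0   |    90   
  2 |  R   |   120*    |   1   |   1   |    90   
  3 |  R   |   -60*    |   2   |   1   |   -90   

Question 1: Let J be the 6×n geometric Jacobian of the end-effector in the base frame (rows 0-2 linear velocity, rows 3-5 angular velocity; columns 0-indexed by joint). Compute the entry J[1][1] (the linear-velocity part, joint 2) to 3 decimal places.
-1.991

axis z_1 = (0.8660,0.5000,0.0000); lever o_n−o_1 = (-0.3750,0.9175,2.2990)
cross product → J_v[:, 1] = (1.1495,-1.9910,0.9821)
J_ω[:, 1] = z_1
entry J[1][1] = -1.9910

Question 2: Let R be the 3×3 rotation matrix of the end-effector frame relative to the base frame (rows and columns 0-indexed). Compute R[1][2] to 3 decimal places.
-0.125

End-effector z-axis (col 2 of R) = (0.6495,-0.1250,0.7500)
R[1][2] = -0.1250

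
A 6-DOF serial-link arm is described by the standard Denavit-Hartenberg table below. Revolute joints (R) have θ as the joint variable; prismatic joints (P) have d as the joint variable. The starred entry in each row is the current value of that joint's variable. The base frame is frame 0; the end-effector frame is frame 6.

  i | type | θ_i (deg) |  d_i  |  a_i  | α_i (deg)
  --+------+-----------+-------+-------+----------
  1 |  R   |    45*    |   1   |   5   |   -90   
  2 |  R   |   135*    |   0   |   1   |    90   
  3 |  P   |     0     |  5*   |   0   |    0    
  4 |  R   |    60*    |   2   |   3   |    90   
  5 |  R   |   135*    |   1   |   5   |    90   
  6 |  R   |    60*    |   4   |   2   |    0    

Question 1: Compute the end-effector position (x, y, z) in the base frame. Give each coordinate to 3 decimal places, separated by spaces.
8.486 8.497 -11.891

after link 1: o_1 = (3.5355, 3.5355, 1.0000)
after link 2: o_2 = (3.0355, 3.0355, 0.2929)
after link 3: o_3 = (5.5355, 5.5355, -3.2426)
after link 4: o_4 = (3.9484, 7.6227, -5.7175)
after link 5: o_5 = (8.6857, 7.3227, -7.5799)
after link 6: o_6 = (8.4864, 8.4968, -11.8905)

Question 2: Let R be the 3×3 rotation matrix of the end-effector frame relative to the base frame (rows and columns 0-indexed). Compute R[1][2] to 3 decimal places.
0.610

End-effector z-axis (col 2 of R) = (-0.2562,0.6098,-0.7500)
R[1][2] = 0.6098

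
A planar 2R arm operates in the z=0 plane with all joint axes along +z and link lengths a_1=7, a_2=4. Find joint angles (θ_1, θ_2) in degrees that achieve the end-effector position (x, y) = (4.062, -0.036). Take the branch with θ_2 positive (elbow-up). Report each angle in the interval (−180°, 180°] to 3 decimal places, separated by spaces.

cos θ_2 = (16.5011−7²−4²)/(2·7·4) = -0.8661; θ_2 = 150.0029° (elbow-up)
β = atan2(-0.0360,4.0620) = -0.5078°; ψ = atan2(1.9998,3.5358) = 29.4922°
θ_1 = β − ψ = -30.0000°

-30.000 150.003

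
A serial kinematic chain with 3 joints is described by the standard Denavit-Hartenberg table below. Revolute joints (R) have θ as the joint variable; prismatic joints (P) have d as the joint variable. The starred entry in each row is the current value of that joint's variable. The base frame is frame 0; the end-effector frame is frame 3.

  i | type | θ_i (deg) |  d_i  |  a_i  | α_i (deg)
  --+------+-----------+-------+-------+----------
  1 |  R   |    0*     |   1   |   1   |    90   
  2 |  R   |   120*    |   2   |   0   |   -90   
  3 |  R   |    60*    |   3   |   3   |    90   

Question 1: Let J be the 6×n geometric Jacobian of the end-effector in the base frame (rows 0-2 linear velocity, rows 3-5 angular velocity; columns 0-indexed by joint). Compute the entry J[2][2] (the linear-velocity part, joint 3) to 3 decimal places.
axis z_2 = (-0.8660,-0.0000,-0.5000); lever o_n−o_2 = (-3.3481,2.5981,-0.2010)
cross product → J_v[:, 2] = (1.2990,1.5000,-2.2500)
J_ω[:, 2] = z_2
entry J[2][2] = -2.2500

-2.250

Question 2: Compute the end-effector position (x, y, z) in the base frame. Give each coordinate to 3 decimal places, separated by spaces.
after link 1: o_1 = (1.0000, 0.0000, 1.0000)
after link 2: o_2 = (1.0000, -2.0000, 1.0000)
after link 3: o_3 = (-2.3481, 0.5981, 0.7990)

-2.348 0.598 0.799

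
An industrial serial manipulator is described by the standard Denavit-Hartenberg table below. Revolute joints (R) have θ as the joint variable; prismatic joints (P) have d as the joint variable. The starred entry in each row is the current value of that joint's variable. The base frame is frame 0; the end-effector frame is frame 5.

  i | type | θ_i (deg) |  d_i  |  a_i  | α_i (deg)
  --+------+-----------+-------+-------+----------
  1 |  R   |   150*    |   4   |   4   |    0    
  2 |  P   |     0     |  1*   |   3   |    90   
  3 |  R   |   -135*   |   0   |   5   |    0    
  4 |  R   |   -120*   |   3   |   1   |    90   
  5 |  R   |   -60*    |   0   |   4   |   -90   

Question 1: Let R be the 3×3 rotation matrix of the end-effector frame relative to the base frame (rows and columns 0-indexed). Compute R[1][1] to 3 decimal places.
End-effector y-axis (col 1 of R) = (0.8365,-0.4830,-0.2588)
R[1][1] = -0.4830

-0.483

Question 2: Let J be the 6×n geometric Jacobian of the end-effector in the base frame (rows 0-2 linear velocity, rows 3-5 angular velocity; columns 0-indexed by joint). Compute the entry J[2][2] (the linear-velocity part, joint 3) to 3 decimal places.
axis z_2 = (0.5000,0.8660,0.0000); lever o_n−o_2 = (3.5022,-2.5579,-0.6378)
cross product → J_v[:, 2] = (-0.5523,0.3189,-4.3120)
J_ω[:, 2] = z_2
entry J[2][2] = -4.3120

-4.312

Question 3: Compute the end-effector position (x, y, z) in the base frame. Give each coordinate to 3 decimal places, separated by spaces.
-2.560 0.942 4.362

after link 1: o_1 = (-3.4641, 2.0000, 4.0000)
after link 2: o_2 = (-6.0622, 3.5000, 5.0000)
after link 3: o_3 = (-3.0003, 1.7322, 1.4645)
after link 4: o_4 = (-1.2762, 4.2009, 2.4304)
after link 5: o_5 = (-2.5599, 0.9421, 4.3622)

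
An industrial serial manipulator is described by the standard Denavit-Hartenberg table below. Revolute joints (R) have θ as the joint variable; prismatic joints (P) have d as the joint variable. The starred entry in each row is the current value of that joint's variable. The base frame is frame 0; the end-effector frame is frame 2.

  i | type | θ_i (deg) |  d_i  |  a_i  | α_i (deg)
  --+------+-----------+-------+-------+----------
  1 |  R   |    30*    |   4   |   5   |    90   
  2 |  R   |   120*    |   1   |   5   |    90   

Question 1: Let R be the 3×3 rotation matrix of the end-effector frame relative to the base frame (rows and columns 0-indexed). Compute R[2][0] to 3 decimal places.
0.866

End-effector x-axis (col 0 of R) = (-0.4330,-0.2500,0.8660)
R[2][0] = 0.8660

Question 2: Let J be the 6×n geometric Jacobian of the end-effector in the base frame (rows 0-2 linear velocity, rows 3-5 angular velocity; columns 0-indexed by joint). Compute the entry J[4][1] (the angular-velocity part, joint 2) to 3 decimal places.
-0.866

axis z_1 = (0.5000,-0.8660,0.0000); lever o_n−o_1 = (-1.6651,-2.1160,4.3301)
cross product → J_v[:, 1] = (-3.7500,-2.1651,-2.5000)
J_ω[:, 1] = z_1
entry J[4][1] = -0.8660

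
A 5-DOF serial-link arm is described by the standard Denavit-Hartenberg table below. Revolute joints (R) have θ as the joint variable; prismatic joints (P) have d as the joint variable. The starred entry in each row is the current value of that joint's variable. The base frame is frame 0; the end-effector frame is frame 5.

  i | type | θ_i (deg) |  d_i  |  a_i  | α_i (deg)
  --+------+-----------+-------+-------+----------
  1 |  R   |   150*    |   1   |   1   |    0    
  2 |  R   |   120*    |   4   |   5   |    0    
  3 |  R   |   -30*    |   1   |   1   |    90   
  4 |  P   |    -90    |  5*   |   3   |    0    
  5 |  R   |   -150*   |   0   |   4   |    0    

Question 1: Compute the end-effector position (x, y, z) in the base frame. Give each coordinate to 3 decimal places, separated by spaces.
-4.696 -1.134 6.464

after link 1: o_1 = (-0.8660, 0.5000, 1.0000)
after link 2: o_2 = (-0.8660, -4.5000, 5.0000)
after link 3: o_3 = (-1.3660, -5.3660, 6.0000)
after link 4: o_4 = (-5.6962, -2.8660, 3.0000)
after link 5: o_5 = (-4.6962, -1.1340, 6.4641)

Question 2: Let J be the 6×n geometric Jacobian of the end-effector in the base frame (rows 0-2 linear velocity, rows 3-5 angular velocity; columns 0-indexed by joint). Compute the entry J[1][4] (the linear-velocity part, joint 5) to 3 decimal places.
axis z_4 = (-0.8660,0.5000,0.0000); lever o_n−o_4 = (1.0000,1.7321,3.4641)
cross product → J_v[:, 4] = (1.7321,3.0000,-2.0000)
J_ω[:, 4] = z_4
entry J[1][4] = 3.0000

3.000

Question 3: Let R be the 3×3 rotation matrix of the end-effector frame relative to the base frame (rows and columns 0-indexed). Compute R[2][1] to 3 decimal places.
-0.500

End-effector y-axis (col 1 of R) = (0.4330,0.7500,-0.5000)
R[2][1] = -0.5000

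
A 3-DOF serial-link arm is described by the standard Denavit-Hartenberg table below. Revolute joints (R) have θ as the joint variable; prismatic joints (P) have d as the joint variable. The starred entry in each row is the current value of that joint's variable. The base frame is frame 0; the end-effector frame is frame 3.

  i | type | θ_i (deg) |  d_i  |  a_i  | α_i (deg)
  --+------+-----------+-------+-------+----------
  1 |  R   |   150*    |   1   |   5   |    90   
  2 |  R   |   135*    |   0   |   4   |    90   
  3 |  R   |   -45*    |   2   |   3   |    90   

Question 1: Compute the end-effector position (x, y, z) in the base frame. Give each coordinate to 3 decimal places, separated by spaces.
-2.867 -0.794 6.743

after link 1: o_1 = (-4.3301, 2.5000, 1.0000)
after link 2: o_2 = (-1.8806, 1.0858, 3.8284)
after link 3: o_3 = (-2.8670, -0.7942, 6.7426)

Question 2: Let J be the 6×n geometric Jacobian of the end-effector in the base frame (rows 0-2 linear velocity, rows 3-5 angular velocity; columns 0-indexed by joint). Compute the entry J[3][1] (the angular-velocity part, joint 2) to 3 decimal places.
axis z_1 = (0.5000,0.8660,0.0000); lever o_n−o_1 = (1.4631,-3.2942,5.7426)
cross product → J_v[:, 1] = (4.9733,-2.8713,-2.9142)
J_ω[:, 1] = z_1
entry J[3][1] = 0.5000

0.500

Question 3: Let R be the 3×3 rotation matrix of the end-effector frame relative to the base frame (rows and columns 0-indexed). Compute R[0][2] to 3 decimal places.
-0.787

End-effector z-axis (col 2 of R) = (-0.7866,-0.3624,-0.5000)
R[0][2] = -0.7866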